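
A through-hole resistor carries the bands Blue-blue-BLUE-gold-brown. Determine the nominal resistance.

Blue → 6 (first significant figure)
Blue → 6 (second significant figure)
Blue → 6 (third significant figure)
Gold → ×0.1 multiplier
666 × 0.1 = 66.6 Ω

66.6 Ω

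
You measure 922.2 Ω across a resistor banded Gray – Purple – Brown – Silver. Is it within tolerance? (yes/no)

yes

Grey → 8 (first significant figure)
Violet → 7 (second significant figure)
Brown → ×10 multiplier
Silver → ±10% tolerance
87 × 10 = 870 Ω
Allowed range: 783 Ω to 957 Ω.
922.2 Ω lies inside that range.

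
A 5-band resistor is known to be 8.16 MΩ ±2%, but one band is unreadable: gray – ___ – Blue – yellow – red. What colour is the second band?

brown

8160000 Ω = 816 × 10^4.
The second band gives digit 1 of the significand, and 1 is brown.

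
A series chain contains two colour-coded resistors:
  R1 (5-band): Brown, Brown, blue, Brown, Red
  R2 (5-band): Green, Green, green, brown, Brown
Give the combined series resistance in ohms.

R1: brown, brown, blue → 116; brown ×10 → 1160 Ω.
R2: green, green, green → 555; brown ×10 → 5550 Ω.
Series: 1160 + 5550 = 6710 Ω.

6710 Ω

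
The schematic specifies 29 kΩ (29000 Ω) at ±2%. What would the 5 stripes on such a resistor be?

red, white, black, red, red

29000 Ω = 290 × 10^2.
2 → red
9 → white
0 → black
Multiplier 10^2 → red.
±2% tolerance → red.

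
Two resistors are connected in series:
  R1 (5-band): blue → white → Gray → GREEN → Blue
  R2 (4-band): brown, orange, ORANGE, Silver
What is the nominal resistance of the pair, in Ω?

R1: blue, white, grey → 698; green ×10^5 → 69800000 Ω.
R2: brown, orange → 13; orange ×10^3 → 13000 Ω.
Series: 69800000 + 13000 = 69813000 Ω.

69813000 Ω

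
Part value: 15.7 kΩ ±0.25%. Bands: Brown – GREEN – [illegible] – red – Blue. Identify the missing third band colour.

violet

15700 Ω = 157 × 10^2.
The third band gives digit 7 of the significand, and 7 is violet.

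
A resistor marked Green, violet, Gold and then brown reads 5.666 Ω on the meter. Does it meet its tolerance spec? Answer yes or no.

Green → 5 (first significant figure)
Violet → 7 (second significant figure)
Gold → ×0.1 multiplier
Brown → ±1% tolerance
57 × 0.1 = 5.7 Ω
Allowed range: 5.643 Ω to 5.757 Ω.
5.666 Ω lies inside that range.

yes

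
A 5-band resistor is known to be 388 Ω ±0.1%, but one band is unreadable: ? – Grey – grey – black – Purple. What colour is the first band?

388 Ω = 388 × 10^0.
The first band gives digit 3 of the significand, and 3 is orange.

orange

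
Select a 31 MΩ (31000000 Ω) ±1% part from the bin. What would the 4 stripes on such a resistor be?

31000000 Ω = 31 × 10^6.
3 → orange
1 → brown
Multiplier 10^6 → blue.
±1% tolerance → brown.

orange, brown, blue, brown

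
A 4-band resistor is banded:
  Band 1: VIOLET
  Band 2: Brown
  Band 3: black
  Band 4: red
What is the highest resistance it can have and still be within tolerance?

Violet → 7 (first significant figure)
Brown → 1 (second significant figure)
Black → ×1 multiplier
Red → ±2% tolerance
71 × 1 = 71 Ω
Highest = 71 × (1 + 2/100) = 72.42 Ω.

72.42 Ω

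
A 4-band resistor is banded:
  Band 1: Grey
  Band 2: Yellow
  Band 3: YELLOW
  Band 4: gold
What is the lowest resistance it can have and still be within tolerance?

Grey → 8 (first significant figure)
Yellow → 4 (second significant figure)
Yellow → ×10^4 multiplier
Gold → ±5% tolerance
84 × 10000 = 840000 Ω
Lowest = 840000 × (1 − 5/100) = 798000 Ω.

798000 Ω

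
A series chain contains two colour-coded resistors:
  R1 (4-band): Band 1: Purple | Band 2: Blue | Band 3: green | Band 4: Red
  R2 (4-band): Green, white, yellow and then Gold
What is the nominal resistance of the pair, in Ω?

8190000 Ω

R1: violet, blue → 76; green ×10^5 → 7600000 Ω.
R2: green, white → 59; yellow ×10^4 → 590000 Ω.
Series: 7600000 + 590000 = 8190000 Ω.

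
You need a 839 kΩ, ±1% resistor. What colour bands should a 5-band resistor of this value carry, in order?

grey, orange, white, orange, brown

839000 Ω = 839 × 10^3.
8 → grey
3 → orange
9 → white
Multiplier 10^3 → orange.
±1% tolerance → brown.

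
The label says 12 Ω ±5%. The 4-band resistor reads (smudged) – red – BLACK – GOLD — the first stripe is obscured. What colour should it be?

12 Ω = 12 × 10^0.
The first band gives digit 1 of the significand, and 1 is brown.

brown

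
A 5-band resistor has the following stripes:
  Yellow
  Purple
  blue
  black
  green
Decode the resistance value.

Yellow → 4 (first significant figure)
Violet → 7 (second significant figure)
Blue → 6 (third significant figure)
Black → ×1 multiplier
476 × 1 = 476 Ω

476 Ω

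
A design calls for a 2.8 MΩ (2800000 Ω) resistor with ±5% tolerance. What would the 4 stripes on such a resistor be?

2800000 Ω = 28 × 10^5.
2 → red
8 → grey
Multiplier 10^5 → green.
±5% tolerance → gold.

red, grey, green, gold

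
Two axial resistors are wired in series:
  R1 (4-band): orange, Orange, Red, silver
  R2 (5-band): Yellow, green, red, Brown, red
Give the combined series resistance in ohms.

7820 Ω

R1: orange, orange → 33; red ×10^2 → 3300 Ω.
R2: yellow, green, red → 452; brown ×10 → 4520 Ω.
Series: 3300 + 4520 = 7820 Ω.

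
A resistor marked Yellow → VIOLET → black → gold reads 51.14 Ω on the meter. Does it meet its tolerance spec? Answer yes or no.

Yellow → 4 (first significant figure)
Violet → 7 (second significant figure)
Black → ×1 multiplier
Gold → ±5% tolerance
47 × 1 = 47 Ω
Allowed range: 44.65 Ω to 49.35 Ω.
51.14 Ω lies outside that range.

no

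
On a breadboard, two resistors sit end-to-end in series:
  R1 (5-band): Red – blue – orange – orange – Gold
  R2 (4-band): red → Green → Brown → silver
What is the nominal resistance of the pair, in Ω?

R1: red, blue, orange → 263; orange ×10^3 → 263000 Ω.
R2: red, green → 25; brown ×10 → 250 Ω.
Series: 263000 + 250 = 263250 Ω.

263250 Ω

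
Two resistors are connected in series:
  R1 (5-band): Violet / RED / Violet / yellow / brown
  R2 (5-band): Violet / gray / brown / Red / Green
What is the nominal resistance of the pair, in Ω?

R1: violet, red, violet → 727; yellow ×10^4 → 7270000 Ω.
R2: violet, grey, brown → 781; red ×10^2 → 78100 Ω.
Series: 7270000 + 78100 = 7348100 Ω.

7348100 Ω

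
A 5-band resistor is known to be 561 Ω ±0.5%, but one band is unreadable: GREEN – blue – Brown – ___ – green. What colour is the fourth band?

black

561 Ω = 561 × 10^0.
The fourth band is the multiplier, 10^0, which is black.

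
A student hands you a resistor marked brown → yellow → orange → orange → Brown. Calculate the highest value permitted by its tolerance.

144430 Ω

Brown → 1 (first significant figure)
Yellow → 4 (second significant figure)
Orange → 3 (third significant figure)
Orange → ×10^3 multiplier
Brown → ±1% tolerance
143 × 1000 = 143000 Ω
Highest = 143000 × (1 + 1/100) = 144430 Ω.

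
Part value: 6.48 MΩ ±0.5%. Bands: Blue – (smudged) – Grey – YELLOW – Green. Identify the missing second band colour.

6480000 Ω = 648 × 10^4.
The second band gives digit 4 of the significand, and 4 is yellow.

yellow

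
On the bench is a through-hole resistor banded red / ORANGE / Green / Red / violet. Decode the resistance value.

Red → 2 (first significant figure)
Orange → 3 (second significant figure)
Green → 5 (third significant figure)
Red → ×10^2 multiplier
235 × 100 = 23500 Ω

23500 Ω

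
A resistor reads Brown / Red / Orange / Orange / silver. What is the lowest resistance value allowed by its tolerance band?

110700 Ω

Brown → 1 (first significant figure)
Red → 2 (second significant figure)
Orange → 3 (third significant figure)
Orange → ×10^3 multiplier
Silver → ±10% tolerance
123 × 1000 = 123000 Ω
Lowest = 123000 × (1 − 10/100) = 110700 Ω.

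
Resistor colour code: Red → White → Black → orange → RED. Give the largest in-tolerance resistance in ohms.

Red → 2 (first significant figure)
White → 9 (second significant figure)
Black → 0 (third significant figure)
Orange → ×10^3 multiplier
Red → ±2% tolerance
290 × 1000 = 290000 Ω
Largest = 290000 × (1 + 2/100) = 295800 Ω.

295800 Ω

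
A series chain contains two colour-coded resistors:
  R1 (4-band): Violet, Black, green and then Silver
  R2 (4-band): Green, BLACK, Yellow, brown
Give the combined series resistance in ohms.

R1: violet, black → 70; green ×10^5 → 7000000 Ω.
R2: green, black → 50; yellow ×10^4 → 500000 Ω.
Series: 7000000 + 500000 = 7500000 Ω.

7500000 Ω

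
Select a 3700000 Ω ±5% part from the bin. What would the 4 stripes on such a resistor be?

orange, violet, green, gold

3700000 Ω = 37 × 10^5.
3 → orange
7 → violet
Multiplier 10^5 → green.
±5% tolerance → gold.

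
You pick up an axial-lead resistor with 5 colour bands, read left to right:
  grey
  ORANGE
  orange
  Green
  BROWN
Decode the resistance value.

83300000 Ω

Grey → 8 (first significant figure)
Orange → 3 (second significant figure)
Orange → 3 (third significant figure)
Green → ×10^5 multiplier
833 × 100000 = 83300000 Ω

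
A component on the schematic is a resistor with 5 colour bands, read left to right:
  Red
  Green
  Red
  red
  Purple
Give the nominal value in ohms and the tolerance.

Red → 2 (first significant figure)
Green → 5 (second significant figure)
Red → 2 (third significant figure)
Red → ×10^2 multiplier
Violet → ±0.1% tolerance
252 × 100 = 25200 Ω

25200 Ω ±0.1%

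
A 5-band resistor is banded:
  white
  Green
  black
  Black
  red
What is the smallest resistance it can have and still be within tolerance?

White → 9 (first significant figure)
Green → 5 (second significant figure)
Black → 0 (third significant figure)
Black → ×1 multiplier
Red → ±2% tolerance
950 × 1 = 950 Ω
Smallest = 950 × (1 − 2/100) = 931 Ω.

931 Ω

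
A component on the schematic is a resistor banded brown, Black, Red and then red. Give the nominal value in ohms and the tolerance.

Brown → 1 (first significant figure)
Black → 0 (second significant figure)
Red → ×10^2 multiplier
Red → ±2% tolerance
10 × 100 = 1000 Ω

1000 Ω ±2%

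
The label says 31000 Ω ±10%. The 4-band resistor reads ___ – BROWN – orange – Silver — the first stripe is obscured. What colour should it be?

31000 Ω = 31 × 10^3.
The first band gives digit 3 of the significand, and 3 is orange.

orange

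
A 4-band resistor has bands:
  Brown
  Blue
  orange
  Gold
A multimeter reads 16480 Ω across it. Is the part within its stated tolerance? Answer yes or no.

yes

Brown → 1 (first significant figure)
Blue → 6 (second significant figure)
Orange → ×10^3 multiplier
Gold → ±5% tolerance
16 × 1000 = 16000 Ω
Allowed range: 15200 Ω to 16800 Ω.
16480 Ω lies inside that range.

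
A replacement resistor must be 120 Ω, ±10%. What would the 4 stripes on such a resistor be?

brown, red, brown, silver

120 Ω = 12 × 10^1.
1 → brown
2 → red
Multiplier 10^1 → brown.
±10% tolerance → silver.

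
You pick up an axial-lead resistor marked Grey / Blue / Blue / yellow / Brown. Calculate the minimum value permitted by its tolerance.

8573400 Ω

Grey → 8 (first significant figure)
Blue → 6 (second significant figure)
Blue → 6 (third significant figure)
Yellow → ×10^4 multiplier
Brown → ±1% tolerance
866 × 10000 = 8660000 Ω
Minimum = 8660000 × (1 − 1/100) = 8573400 Ω.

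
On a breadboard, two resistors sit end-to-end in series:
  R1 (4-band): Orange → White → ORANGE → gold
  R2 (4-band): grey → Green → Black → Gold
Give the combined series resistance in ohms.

R1: orange, white → 39; orange ×10^3 → 39000 Ω.
R2: grey, green → 85; black ×1 → 85 Ω.
Series: 39000 + 85 = 39085 Ω.

39085 Ω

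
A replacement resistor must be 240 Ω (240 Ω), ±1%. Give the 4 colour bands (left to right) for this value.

240 Ω = 24 × 10^1.
2 → red
4 → yellow
Multiplier 10^1 → brown.
±1% tolerance → brown.

red, yellow, brown, brown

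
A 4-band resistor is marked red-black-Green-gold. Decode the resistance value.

2000000 Ω

Red → 2 (first significant figure)
Black → 0 (second significant figure)
Green → ×10^5 multiplier
20 × 100000 = 2000000 Ω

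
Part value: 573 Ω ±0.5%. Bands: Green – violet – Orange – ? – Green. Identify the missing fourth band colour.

black

573 Ω = 573 × 10^0.
The fourth band is the multiplier, 10^0, which is black.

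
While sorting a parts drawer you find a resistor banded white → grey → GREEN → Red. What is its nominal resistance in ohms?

White → 9 (first significant figure)
Grey → 8 (second significant figure)
Green → ×10^5 multiplier
98 × 100000 = 9800000 Ω

9800000 Ω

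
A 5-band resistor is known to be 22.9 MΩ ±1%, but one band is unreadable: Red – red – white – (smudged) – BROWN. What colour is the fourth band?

green

22900000 Ω = 229 × 10^5.
The fourth band is the multiplier, 10^5, which is green.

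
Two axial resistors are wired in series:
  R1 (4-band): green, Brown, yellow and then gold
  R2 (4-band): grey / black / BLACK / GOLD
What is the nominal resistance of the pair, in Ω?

510080 Ω

R1: green, brown → 51; yellow ×10^4 → 510000 Ω.
R2: grey, black → 80; black ×1 → 80 Ω.
Series: 510000 + 80 = 510080 Ω.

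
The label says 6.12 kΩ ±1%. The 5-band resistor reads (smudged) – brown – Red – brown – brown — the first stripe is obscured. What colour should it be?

blue

6120 Ω = 612 × 10^1.
The first band gives digit 6 of the significand, and 6 is blue.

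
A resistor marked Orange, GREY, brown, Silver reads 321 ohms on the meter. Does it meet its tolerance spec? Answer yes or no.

no

Orange → 3 (first significant figure)
Grey → 8 (second significant figure)
Brown → ×10 multiplier
Silver → ±10% tolerance
38 × 10 = 380 Ω
Allowed range: 342 Ω to 418 Ω.
321 ohms lies outside that range.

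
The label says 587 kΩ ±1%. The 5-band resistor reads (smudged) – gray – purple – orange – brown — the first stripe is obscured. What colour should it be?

green

587000 Ω = 587 × 10^3.
The first band gives digit 5 of the significand, and 5 is green.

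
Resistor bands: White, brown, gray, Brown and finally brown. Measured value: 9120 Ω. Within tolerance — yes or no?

yes

White → 9 (first significant figure)
Brown → 1 (second significant figure)
Grey → 8 (third significant figure)
Brown → ×10 multiplier
Brown → ±1% tolerance
918 × 10 = 9180 Ω
Allowed range: 9088.2 Ω to 9271.8 Ω.
9120 Ω lies inside that range.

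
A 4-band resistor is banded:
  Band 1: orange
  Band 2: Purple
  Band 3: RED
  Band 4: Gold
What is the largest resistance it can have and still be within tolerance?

Orange → 3 (first significant figure)
Violet → 7 (second significant figure)
Red → ×10^2 multiplier
Gold → ±5% tolerance
37 × 100 = 3700 Ω
Largest = 3700 × (1 + 5/100) = 3885 Ω.

3885 Ω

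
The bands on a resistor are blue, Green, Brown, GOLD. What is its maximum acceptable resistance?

682.5 Ω

Blue → 6 (first significant figure)
Green → 5 (second significant figure)
Brown → ×10 multiplier
Gold → ±5% tolerance
65 × 10 = 650 Ω
Maximum = 650 × (1 + 5/100) = 682.5 Ω.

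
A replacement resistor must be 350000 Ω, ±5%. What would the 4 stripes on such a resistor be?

orange, green, yellow, gold

350000 Ω = 35 × 10^4.
3 → orange
5 → green
Multiplier 10^4 → yellow.
±5% tolerance → gold.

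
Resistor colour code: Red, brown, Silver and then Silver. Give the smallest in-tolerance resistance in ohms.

0.189 Ω

Red → 2 (first significant figure)
Brown → 1 (second significant figure)
Silver → ×0.01 multiplier
Silver → ±10% tolerance
21 × 0.01 = 0.21 Ω
Smallest = 0.21 × (1 − 10/100) = 0.189 Ω.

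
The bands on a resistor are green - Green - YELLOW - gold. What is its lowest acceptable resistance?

Green → 5 (first significant figure)
Green → 5 (second significant figure)
Yellow → ×10^4 multiplier
Gold → ±5% tolerance
55 × 10000 = 550000 Ω
Lowest = 550000 × (1 − 5/100) = 522500 Ω.

522500 Ω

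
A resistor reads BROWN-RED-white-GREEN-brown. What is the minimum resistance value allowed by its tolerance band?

Brown → 1 (first significant figure)
Red → 2 (second significant figure)
White → 9 (third significant figure)
Green → ×10^5 multiplier
Brown → ±1% tolerance
129 × 100000 = 12900000 Ω
Minimum = 12900000 × (1 − 1/100) = 12771000 Ω.

12771000 Ω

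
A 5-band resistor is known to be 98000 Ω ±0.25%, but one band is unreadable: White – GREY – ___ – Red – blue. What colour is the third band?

98000 Ω = 980 × 10^2.
The third band gives digit 0 of the significand, and 0 is black.

black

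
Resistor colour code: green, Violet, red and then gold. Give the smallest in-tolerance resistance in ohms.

Green → 5 (first significant figure)
Violet → 7 (second significant figure)
Red → ×10^2 multiplier
Gold → ±5% tolerance
57 × 100 = 5700 Ω
Smallest = 5700 × (1 − 5/100) = 5415 Ω.

5415 Ω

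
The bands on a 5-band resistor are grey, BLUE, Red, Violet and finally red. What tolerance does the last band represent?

±2%

The last band, red, is the tolerance band.
Red corresponds to ±2%.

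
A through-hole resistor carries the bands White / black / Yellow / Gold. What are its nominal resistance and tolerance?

White → 9 (first significant figure)
Black → 0 (second significant figure)
Yellow → ×10^4 multiplier
Gold → ±5% tolerance
90 × 10000 = 900000 Ω

900000 Ω ±5%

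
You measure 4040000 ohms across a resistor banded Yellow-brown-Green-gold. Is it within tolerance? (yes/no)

yes

Yellow → 4 (first significant figure)
Brown → 1 (second significant figure)
Green → ×10^5 multiplier
Gold → ±5% tolerance
41 × 100000 = 4100000 Ω
Allowed range: 3895000 Ω to 4305000 Ω.
4040000 ohms lies inside that range.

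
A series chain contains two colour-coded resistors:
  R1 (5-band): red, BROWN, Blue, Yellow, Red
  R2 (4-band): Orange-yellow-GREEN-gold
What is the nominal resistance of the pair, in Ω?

R1: red, brown, blue → 216; yellow ×10^4 → 2160000 Ω.
R2: orange, yellow → 34; green ×10^5 → 3400000 Ω.
Series: 2160000 + 3400000 = 5560000 Ω.

5560000 Ω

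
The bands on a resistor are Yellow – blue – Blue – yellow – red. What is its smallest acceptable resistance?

Yellow → 4 (first significant figure)
Blue → 6 (second significant figure)
Blue → 6 (third significant figure)
Yellow → ×10^4 multiplier
Red → ±2% tolerance
466 × 10000 = 4660000 Ω
Smallest = 4660000 × (1 − 2/100) = 4566800 Ω.

4566800 Ω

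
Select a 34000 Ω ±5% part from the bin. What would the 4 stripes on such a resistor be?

34000 Ω = 34 × 10^3.
3 → orange
4 → yellow
Multiplier 10^3 → orange.
±5% tolerance → gold.

orange, yellow, orange, gold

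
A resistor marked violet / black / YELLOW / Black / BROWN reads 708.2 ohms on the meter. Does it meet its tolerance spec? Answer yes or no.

Violet → 7 (first significant figure)
Black → 0 (second significant figure)
Yellow → 4 (third significant figure)
Black → ×1 multiplier
Brown → ±1% tolerance
704 × 1 = 704 Ω
Allowed range: 696.96 Ω to 711.04 Ω.
708.2 ohms lies inside that range.

yes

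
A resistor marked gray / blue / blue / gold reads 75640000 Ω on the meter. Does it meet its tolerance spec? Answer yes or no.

Grey → 8 (first significant figure)
Blue → 6 (second significant figure)
Blue → ×10^6 multiplier
Gold → ±5% tolerance
86 × 1000000 = 86000000 Ω
Allowed range: 81700000 Ω to 90300000 Ω.
75640000 Ω lies outside that range.

no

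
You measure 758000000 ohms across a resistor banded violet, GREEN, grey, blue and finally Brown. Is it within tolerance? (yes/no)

Violet → 7 (first significant figure)
Green → 5 (second significant figure)
Grey → 8 (third significant figure)
Blue → ×10^6 multiplier
Brown → ±1% tolerance
758 × 1000000 = 758000000 Ω
Allowed range: 750420000 Ω to 765580000 Ω.
758000000 ohms lies inside that range.

yes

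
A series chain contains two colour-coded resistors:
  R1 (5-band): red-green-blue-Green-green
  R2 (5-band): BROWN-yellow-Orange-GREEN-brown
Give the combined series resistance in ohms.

R1: red, green, blue → 256; green ×10^5 → 25600000 Ω.
R2: brown, yellow, orange → 143; green ×10^5 → 14300000 Ω.
Series: 25600000 + 14300000 = 39900000 Ω.

39900000 Ω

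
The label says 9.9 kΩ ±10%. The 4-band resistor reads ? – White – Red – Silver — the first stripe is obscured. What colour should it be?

white

9900 Ω = 99 × 10^2.
The first band gives digit 9 of the significand, and 9 is white.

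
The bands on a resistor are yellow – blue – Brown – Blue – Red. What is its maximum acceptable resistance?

470220000 Ω

Yellow → 4 (first significant figure)
Blue → 6 (second significant figure)
Brown → 1 (third significant figure)
Blue → ×10^6 multiplier
Red → ±2% tolerance
461 × 1000000 = 461000000 Ω
Maximum = 461000000 × (1 + 2/100) = 470220000 Ω.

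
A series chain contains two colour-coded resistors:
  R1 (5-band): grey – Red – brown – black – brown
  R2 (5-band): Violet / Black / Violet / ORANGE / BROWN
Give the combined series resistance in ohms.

707821 Ω

R1: grey, red, brown → 821; black ×1 → 821 Ω.
R2: violet, black, violet → 707; orange ×10^3 → 707000 Ω.
Series: 821 + 707000 = 707821 Ω.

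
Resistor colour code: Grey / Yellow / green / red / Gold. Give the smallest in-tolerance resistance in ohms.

Grey → 8 (first significant figure)
Yellow → 4 (second significant figure)
Green → 5 (third significant figure)
Red → ×10^2 multiplier
Gold → ±5% tolerance
845 × 100 = 84500 Ω
Smallest = 84500 × (1 − 5/100) = 80275 Ω.

80275 Ω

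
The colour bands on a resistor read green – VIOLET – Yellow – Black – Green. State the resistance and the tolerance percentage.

574 Ω ±0.5%

Green → 5 (first significant figure)
Violet → 7 (second significant figure)
Yellow → 4 (third significant figure)
Black → ×1 multiplier
Green → ±0.5% tolerance
574 × 1 = 574 Ω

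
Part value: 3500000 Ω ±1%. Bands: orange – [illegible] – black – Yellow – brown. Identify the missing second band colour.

green

3500000 Ω = 350 × 10^4.
The second band gives digit 5 of the significand, and 5 is green.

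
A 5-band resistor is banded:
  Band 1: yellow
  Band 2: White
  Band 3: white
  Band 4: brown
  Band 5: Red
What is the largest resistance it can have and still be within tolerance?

5089.8 Ω

Yellow → 4 (first significant figure)
White → 9 (second significant figure)
White → 9 (third significant figure)
Brown → ×10 multiplier
Red → ±2% tolerance
499 × 10 = 4990 Ω
Largest = 4990 × (1 + 2/100) = 5089.8 Ω.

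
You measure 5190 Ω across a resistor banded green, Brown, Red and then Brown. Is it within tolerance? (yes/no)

no

Green → 5 (first significant figure)
Brown → 1 (second significant figure)
Red → ×10^2 multiplier
Brown → ±1% tolerance
51 × 100 = 5100 Ω
Allowed range: 5049 Ω to 5151 Ω.
5190 Ω lies outside that range.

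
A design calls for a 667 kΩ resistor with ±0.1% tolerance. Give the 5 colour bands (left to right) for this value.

667000 Ω = 667 × 10^3.
6 → blue
6 → blue
7 → violet
Multiplier 10^3 → orange.
±0.1% tolerance → violet.

blue, blue, violet, orange, violet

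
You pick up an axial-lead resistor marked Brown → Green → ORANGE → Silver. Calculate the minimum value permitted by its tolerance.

Brown → 1 (first significant figure)
Green → 5 (second significant figure)
Orange → ×10^3 multiplier
Silver → ±10% tolerance
15 × 1000 = 15000 Ω
Minimum = 15000 × (1 − 10/100) = 13500 Ω.

13500 Ω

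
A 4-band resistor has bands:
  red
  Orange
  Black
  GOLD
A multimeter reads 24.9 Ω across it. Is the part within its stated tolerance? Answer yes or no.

Red → 2 (first significant figure)
Orange → 3 (second significant figure)
Black → ×1 multiplier
Gold → ±5% tolerance
23 × 1 = 23 Ω
Allowed range: 21.85 Ω to 24.15 Ω.
24.9 Ω lies outside that range.

no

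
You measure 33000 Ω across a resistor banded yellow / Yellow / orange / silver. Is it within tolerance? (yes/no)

Yellow → 4 (first significant figure)
Yellow → 4 (second significant figure)
Orange → ×10^3 multiplier
Silver → ±10% tolerance
44 × 1000 = 44000 Ω
Allowed range: 39600 Ω to 48400 Ω.
33000 Ω lies outside that range.

no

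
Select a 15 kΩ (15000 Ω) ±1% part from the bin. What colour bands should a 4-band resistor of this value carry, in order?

15000 Ω = 15 × 10^3.
1 → brown
5 → green
Multiplier 10^3 → orange.
±1% tolerance → brown.

brown, green, orange, brown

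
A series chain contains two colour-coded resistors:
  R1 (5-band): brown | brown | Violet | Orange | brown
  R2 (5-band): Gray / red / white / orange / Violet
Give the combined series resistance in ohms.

R1: brown, brown, violet → 117; orange ×10^3 → 117000 Ω.
R2: grey, red, white → 829; orange ×10^3 → 829000 Ω.
Series: 117000 + 829000 = 946000 Ω.

946000 Ω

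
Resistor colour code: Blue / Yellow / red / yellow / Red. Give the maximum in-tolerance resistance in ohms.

Blue → 6 (first significant figure)
Yellow → 4 (second significant figure)
Red → 2 (third significant figure)
Yellow → ×10^4 multiplier
Red → ±2% tolerance
642 × 10000 = 6420000 Ω
Maximum = 6420000 × (1 + 2/100) = 6548400 Ω.

6548400 Ω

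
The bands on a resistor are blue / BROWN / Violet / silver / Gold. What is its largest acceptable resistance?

6.4785 Ω

Blue → 6 (first significant figure)
Brown → 1 (second significant figure)
Violet → 7 (third significant figure)
Silver → ×0.01 multiplier
Gold → ±5% tolerance
617 × 0.01 = 6.17 Ω
Largest = 6.17 × (1 + 5/100) = 6.4785 Ω.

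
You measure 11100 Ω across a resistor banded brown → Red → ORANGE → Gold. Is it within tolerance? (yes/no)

Brown → 1 (first significant figure)
Red → 2 (second significant figure)
Orange → ×10^3 multiplier
Gold → ±5% tolerance
12 × 1000 = 12000 Ω
Allowed range: 11400 Ω to 12600 Ω.
11100 Ω lies outside that range.

no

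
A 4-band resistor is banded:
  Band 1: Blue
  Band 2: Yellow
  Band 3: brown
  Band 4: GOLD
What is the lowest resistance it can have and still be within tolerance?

608 Ω

Blue → 6 (first significant figure)
Yellow → 4 (second significant figure)
Brown → ×10 multiplier
Gold → ±5% tolerance
64 × 10 = 640 Ω
Lowest = 640 × (1 − 5/100) = 608 Ω.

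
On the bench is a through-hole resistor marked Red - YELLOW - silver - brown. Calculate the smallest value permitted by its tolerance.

Red → 2 (first significant figure)
Yellow → 4 (second significant figure)
Silver → ×0.01 multiplier
Brown → ±1% tolerance
24 × 0.01 = 0.24 Ω
Smallest = 0.24 × (1 − 1/100) = 0.2376 Ω.

0.2376 Ω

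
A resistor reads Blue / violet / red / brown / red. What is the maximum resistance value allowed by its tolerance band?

Blue → 6 (first significant figure)
Violet → 7 (second significant figure)
Red → 2 (third significant figure)
Brown → ×10 multiplier
Red → ±2% tolerance
672 × 10 = 6720 Ω
Maximum = 6720 × (1 + 2/100) = 6854.4 Ω.

6854.4 Ω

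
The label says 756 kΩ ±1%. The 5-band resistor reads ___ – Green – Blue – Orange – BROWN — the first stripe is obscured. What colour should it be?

violet

756000 Ω = 756 × 10^3.
The first band gives digit 7 of the significand, and 7 is violet.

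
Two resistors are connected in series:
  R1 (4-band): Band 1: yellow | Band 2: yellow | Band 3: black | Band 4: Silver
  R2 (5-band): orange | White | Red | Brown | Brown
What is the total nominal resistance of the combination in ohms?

3964 Ω

R1: yellow, yellow → 44; black ×1 → 44 Ω.
R2: orange, white, red → 392; brown ×10 → 3920 Ω.
Series: 44 + 3920 = 3964 Ω.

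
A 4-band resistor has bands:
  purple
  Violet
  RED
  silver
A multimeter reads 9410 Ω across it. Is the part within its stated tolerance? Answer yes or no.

Violet → 7 (first significant figure)
Violet → 7 (second significant figure)
Red → ×10^2 multiplier
Silver → ±10% tolerance
77 × 100 = 7700 Ω
Allowed range: 6930 Ω to 8470 Ω.
9410 Ω lies outside that range.

no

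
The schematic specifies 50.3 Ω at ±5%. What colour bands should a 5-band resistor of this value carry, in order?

50.3 Ω = 503 × 10^-1.
5 → green
0 → black
3 → orange
Multiplier 10^-1 → gold.
±5% tolerance → gold.

green, black, orange, gold, gold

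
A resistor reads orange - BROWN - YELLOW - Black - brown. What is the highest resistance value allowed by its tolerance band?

317.14 Ω

Orange → 3 (first significant figure)
Brown → 1 (second significant figure)
Yellow → 4 (third significant figure)
Black → ×1 multiplier
Brown → ±1% tolerance
314 × 1 = 314 Ω
Highest = 314 × (1 + 1/100) = 317.14 Ω.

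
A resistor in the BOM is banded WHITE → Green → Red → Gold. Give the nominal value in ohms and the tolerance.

White → 9 (first significant figure)
Green → 5 (second significant figure)
Red → ×10^2 multiplier
Gold → ±5% tolerance
95 × 100 = 9500 Ω

9500 Ω ±5%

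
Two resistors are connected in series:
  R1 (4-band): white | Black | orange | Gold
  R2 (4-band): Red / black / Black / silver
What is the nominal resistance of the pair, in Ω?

R1: white, black → 90; orange ×10^3 → 90000 Ω.
R2: red, black → 20; black ×1 → 20 Ω.
Series: 90000 + 20 = 90020 Ω.

90020 Ω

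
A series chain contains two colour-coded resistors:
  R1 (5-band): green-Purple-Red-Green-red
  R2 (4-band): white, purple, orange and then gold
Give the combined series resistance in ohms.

57297000 Ω

R1: green, violet, red → 572; green ×10^5 → 57200000 Ω.
R2: white, violet → 97; orange ×10^3 → 97000 Ω.
Series: 57200000 + 97000 = 57297000 Ω.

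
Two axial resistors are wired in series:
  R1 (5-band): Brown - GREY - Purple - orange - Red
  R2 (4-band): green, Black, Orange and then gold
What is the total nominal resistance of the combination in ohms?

R1: brown, grey, violet → 187; orange ×10^3 → 187000 Ω.
R2: green, black → 50; orange ×10^3 → 50000 Ω.
Series: 187000 + 50000 = 237000 Ω.

237000 Ω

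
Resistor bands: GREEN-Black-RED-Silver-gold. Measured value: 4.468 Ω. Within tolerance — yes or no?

no

Green → 5 (first significant figure)
Black → 0 (second significant figure)
Red → 2 (third significant figure)
Silver → ×0.01 multiplier
Gold → ±5% tolerance
502 × 0.01 = 5.02 Ω
Allowed range: 4.769 Ω to 5.271 Ω.
4.468 Ω lies outside that range.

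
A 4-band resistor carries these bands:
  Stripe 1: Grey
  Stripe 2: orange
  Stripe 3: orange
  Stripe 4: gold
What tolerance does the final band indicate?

The last band, gold, is the tolerance band.
Gold corresponds to ±5%.

±5%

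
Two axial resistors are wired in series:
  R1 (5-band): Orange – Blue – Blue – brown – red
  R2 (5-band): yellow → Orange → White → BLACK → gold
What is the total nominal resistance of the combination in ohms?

R1: orange, blue, blue → 366; brown ×10 → 3660 Ω.
R2: yellow, orange, white → 439; black ×1 → 439 Ω.
Series: 3660 + 439 = 4099 Ω.

4099 Ω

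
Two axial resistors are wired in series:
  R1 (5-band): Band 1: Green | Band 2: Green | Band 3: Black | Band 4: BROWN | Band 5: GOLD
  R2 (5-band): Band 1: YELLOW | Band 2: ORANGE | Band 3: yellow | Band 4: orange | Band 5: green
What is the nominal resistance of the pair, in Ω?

439500 Ω

R1: green, green, black → 550; brown ×10 → 5500 Ω.
R2: yellow, orange, yellow → 434; orange ×10^3 → 434000 Ω.
Series: 5500 + 434000 = 439500 Ω.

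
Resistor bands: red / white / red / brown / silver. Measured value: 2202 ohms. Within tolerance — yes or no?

Red → 2 (first significant figure)
White → 9 (second significant figure)
Red → 2 (third significant figure)
Brown → ×10 multiplier
Silver → ±10% tolerance
292 × 10 = 2920 Ω
Allowed range: 2628 Ω to 3212 Ω.
2202 ohms lies outside that range.

no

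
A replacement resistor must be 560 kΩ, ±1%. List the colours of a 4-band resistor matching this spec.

560000 Ω = 56 × 10^4.
5 → green
6 → blue
Multiplier 10^4 → yellow.
±1% tolerance → brown.

green, blue, yellow, brown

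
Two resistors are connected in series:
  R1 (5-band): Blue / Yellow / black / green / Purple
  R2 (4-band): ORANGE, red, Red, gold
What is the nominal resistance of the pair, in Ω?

R1: blue, yellow, black → 640; green ×10^5 → 64000000 Ω.
R2: orange, red → 32; red ×10^2 → 3200 Ω.
Series: 64000000 + 3200 = 64003200 Ω.

64003200 Ω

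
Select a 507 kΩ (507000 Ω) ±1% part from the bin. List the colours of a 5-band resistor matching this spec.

green, black, violet, orange, brown

507000 Ω = 507 × 10^3.
5 → green
0 → black
7 → violet
Multiplier 10^3 → orange.
±1% tolerance → brown.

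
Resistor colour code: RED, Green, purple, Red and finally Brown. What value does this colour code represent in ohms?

Red → 2 (first significant figure)
Green → 5 (second significant figure)
Violet → 7 (third significant figure)
Red → ×10^2 multiplier
257 × 100 = 25700 Ω

25700 Ω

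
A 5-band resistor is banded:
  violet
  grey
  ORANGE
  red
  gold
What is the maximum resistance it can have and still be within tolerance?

82215 Ω

Violet → 7 (first significant figure)
Grey → 8 (second significant figure)
Orange → 3 (third significant figure)
Red → ×10^2 multiplier
Gold → ±5% tolerance
783 × 100 = 78300 Ω
Maximum = 78300 × (1 + 5/100) = 82215 Ω.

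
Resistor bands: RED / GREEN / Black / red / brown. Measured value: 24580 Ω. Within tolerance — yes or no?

Red → 2 (first significant figure)
Green → 5 (second significant figure)
Black → 0 (third significant figure)
Red → ×10^2 multiplier
Brown → ±1% tolerance
250 × 100 = 25000 Ω
Allowed range: 24750 Ω to 25250 Ω.
24580 Ω lies outside that range.

no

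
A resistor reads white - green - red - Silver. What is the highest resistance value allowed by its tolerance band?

White → 9 (first significant figure)
Green → 5 (second significant figure)
Red → ×10^2 multiplier
Silver → ±10% tolerance
95 × 100 = 9500 Ω
Highest = 9500 × (1 + 10/100) = 10450 Ω.

10450 Ω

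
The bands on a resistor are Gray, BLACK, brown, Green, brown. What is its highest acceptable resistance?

80901000 Ω

Grey → 8 (first significant figure)
Black → 0 (second significant figure)
Brown → 1 (third significant figure)
Green → ×10^5 multiplier
Brown → ±1% tolerance
801 × 100000 = 80100000 Ω
Highest = 80100000 × (1 + 1/100) = 80901000 Ω.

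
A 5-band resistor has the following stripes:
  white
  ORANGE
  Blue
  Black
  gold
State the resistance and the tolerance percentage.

White → 9 (first significant figure)
Orange → 3 (second significant figure)
Blue → 6 (third significant figure)
Black → ×1 multiplier
Gold → ±5% tolerance
936 × 1 = 936 Ω

936 Ω ±5%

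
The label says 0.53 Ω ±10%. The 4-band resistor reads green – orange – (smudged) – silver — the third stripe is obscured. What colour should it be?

0.53 Ω = 53 × 10^-2.
The third band is the multiplier, 10^-2, which is silver.

silver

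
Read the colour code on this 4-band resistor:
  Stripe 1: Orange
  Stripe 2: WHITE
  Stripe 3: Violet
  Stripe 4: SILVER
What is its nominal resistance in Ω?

Orange → 3 (first significant figure)
White → 9 (second significant figure)
Violet → ×10^7 multiplier
39 × 10000000 = 390000000 Ω

390000000 Ω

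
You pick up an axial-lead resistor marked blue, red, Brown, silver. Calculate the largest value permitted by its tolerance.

Blue → 6 (first significant figure)
Red → 2 (second significant figure)
Brown → ×10 multiplier
Silver → ±10% tolerance
62 × 10 = 620 Ω
Largest = 620 × (1 + 10/100) = 682 Ω.

682 Ω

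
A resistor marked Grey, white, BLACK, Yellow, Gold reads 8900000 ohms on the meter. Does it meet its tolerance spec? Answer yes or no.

Grey → 8 (first significant figure)
White → 9 (second significant figure)
Black → 0 (third significant figure)
Yellow → ×10^4 multiplier
Gold → ±5% tolerance
890 × 10000 = 8900000 Ω
Allowed range: 8455000 Ω to 9345000 Ω.
8900000 ohms lies inside that range.

yes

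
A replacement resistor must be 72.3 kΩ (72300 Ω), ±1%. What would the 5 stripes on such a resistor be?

72300 Ω = 723 × 10^2.
7 → violet
2 → red
3 → orange
Multiplier 10^2 → red.
±1% tolerance → brown.

violet, red, orange, red, brown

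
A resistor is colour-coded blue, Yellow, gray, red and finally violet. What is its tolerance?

The last band, violet, is the tolerance band.
Violet corresponds to ±0.1%.

±0.1%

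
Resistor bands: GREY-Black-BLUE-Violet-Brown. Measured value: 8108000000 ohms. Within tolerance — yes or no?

Grey → 8 (first significant figure)
Black → 0 (second significant figure)
Blue → 6 (third significant figure)
Violet → ×10^7 multiplier
Brown → ±1% tolerance
806 × 10000000 = 8060000000 Ω
Allowed range: 7979400000 Ω to 8140600000 Ω.
8108000000 ohms lies inside that range.

yes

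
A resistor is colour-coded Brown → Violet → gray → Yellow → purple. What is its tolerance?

±0.1%

The last band, violet, is the tolerance band.
Violet corresponds to ±0.1%.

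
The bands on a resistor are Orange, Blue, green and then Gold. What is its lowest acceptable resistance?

3420000 Ω

Orange → 3 (first significant figure)
Blue → 6 (second significant figure)
Green → ×10^5 multiplier
Gold → ±5% tolerance
36 × 100000 = 3600000 Ω
Lowest = 3600000 × (1 − 5/100) = 3420000 Ω.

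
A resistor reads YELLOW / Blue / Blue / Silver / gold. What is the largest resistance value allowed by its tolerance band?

4.893 Ω

Yellow → 4 (first significant figure)
Blue → 6 (second significant figure)
Blue → 6 (third significant figure)
Silver → ×0.01 multiplier
Gold → ±5% tolerance
466 × 0.01 = 4.66 Ω
Largest = 4.66 × (1 + 5/100) = 4.893 Ω.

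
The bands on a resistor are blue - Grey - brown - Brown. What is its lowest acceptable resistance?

673.2 Ω

Blue → 6 (first significant figure)
Grey → 8 (second significant figure)
Brown → ×10 multiplier
Brown → ±1% tolerance
68 × 10 = 680 Ω
Lowest = 680 × (1 − 1/100) = 673.2 Ω.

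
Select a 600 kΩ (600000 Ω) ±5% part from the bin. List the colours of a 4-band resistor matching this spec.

blue, black, yellow, gold

600000 Ω = 60 × 10^4.
6 → blue
0 → black
Multiplier 10^4 → yellow.
±5% tolerance → gold.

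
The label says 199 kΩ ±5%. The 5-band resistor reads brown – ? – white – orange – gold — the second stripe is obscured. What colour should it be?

white

199000 Ω = 199 × 10^3.
The second band gives digit 9 of the significand, and 9 is white.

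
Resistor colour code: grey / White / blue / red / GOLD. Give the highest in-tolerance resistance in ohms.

94080 Ω

Grey → 8 (first significant figure)
White → 9 (second significant figure)
Blue → 6 (third significant figure)
Red → ×10^2 multiplier
Gold → ±5% tolerance
896 × 100 = 89600 Ω
Highest = 89600 × (1 + 5/100) = 94080 Ω.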